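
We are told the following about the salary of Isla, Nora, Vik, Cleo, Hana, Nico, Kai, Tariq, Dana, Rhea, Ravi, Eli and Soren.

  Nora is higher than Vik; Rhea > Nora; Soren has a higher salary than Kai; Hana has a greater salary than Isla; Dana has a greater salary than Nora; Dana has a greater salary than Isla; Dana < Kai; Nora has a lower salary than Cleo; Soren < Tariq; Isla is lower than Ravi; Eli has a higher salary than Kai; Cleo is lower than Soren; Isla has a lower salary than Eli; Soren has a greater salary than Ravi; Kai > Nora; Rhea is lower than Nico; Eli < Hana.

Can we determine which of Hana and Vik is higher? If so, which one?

Chaining the given relations: Vik < Nora < Dana < Kai < Eli < Hana.
So Hana is higher.

Hana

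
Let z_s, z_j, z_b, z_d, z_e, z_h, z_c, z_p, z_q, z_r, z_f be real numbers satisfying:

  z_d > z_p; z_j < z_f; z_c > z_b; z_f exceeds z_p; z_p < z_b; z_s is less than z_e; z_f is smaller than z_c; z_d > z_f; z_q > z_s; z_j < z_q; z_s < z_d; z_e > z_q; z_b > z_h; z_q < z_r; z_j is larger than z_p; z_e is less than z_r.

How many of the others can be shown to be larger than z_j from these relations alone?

From z_j the given relations immediately reach z_f, z_q.
From those, z_e, z_c, z_r, z_d — 6 in total.
Nothing else is reachable above z_j; 6 in all.

6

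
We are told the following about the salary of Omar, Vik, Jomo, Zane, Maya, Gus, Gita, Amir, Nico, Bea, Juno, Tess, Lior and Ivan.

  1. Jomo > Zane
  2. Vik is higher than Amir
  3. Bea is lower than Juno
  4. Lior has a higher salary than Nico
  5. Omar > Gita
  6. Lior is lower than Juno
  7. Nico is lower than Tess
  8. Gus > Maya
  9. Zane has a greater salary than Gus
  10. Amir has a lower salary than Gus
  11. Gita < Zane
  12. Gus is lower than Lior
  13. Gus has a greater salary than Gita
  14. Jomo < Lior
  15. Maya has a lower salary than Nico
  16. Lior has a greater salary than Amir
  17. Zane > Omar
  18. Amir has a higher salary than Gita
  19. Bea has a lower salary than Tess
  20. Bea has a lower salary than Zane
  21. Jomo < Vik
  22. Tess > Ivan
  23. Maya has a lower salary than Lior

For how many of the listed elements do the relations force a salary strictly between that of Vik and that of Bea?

2

Chaining upward from Bea reaches: Zane, Jomo, Lior, Juno, Tess.
Chaining downward from Vik reaches: Gita, Maya, Omar, Amir, Gus, Zane, Jomo.
Strictly between Bea and Vik are those in both lists: Zane, Jomo — 2 elements.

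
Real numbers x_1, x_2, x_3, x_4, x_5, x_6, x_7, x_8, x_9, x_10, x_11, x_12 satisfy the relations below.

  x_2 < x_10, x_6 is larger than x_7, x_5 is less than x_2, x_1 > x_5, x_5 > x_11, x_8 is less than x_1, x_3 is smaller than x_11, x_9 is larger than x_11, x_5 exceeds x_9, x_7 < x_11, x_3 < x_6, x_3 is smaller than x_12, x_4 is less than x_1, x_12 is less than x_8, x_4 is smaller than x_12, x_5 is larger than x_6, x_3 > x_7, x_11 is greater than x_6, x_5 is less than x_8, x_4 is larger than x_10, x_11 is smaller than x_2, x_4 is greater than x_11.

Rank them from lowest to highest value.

x_7 < x_3 < x_6 < x_11 < x_9 < x_5 < x_2 < x_10 < x_4 < x_12 < x_8 < x_1

The consecutive links are each given: x_7 < x_3; x_3 < x_6; x_6 < x_11; x_11 < x_9; x_9 < x_5; x_5 < x_2; x_2 < x_10; x_10 < x_4; x_4 < x_12; x_12 < x_8; x_8 < x_1.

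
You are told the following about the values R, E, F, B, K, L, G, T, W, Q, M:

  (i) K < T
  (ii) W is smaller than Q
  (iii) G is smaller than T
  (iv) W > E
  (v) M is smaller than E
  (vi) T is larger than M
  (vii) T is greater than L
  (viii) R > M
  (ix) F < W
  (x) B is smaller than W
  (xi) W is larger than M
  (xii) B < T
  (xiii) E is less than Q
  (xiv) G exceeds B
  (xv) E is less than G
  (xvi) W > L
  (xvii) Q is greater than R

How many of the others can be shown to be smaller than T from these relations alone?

6

Directly below T: M, L, B, G, K.
One step further: E (6 so far).
Nothing else is reachable below T; 6 in all.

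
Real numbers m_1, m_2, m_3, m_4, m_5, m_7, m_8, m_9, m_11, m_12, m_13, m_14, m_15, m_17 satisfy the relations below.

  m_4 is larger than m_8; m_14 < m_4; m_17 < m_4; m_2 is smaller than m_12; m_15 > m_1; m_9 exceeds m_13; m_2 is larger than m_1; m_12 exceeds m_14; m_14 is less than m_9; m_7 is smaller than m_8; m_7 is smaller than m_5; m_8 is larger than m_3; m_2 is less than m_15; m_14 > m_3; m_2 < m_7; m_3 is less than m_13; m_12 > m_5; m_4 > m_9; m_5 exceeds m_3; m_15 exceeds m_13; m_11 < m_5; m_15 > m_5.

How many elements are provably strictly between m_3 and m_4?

4

The relations place m_3 below m_4. An element lies strictly between them when it is forced above m_3 and also forced below m_4.
Above m_3: {m_14, m_13, m_5, m_9, m_12, m_8, m_15}. Below m_4: {m_1, m_14, m_13, m_2, m_17, m_7, m_9, m_8}.
Intersection: {m_14, m_13, m_9, m_8} — 4.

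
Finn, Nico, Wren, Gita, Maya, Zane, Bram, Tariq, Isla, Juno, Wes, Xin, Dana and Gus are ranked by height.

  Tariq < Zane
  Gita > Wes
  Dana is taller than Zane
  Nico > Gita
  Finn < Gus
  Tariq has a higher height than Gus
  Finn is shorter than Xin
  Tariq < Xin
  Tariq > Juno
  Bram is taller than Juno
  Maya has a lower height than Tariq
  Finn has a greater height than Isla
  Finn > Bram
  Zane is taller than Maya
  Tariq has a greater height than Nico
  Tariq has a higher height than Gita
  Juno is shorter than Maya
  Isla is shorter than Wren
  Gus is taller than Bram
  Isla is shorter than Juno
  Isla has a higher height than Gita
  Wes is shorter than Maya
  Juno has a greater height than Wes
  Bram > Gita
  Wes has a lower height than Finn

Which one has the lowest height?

Gita is not least since Wes < Gita; Isla is not least since Gita < Isla; Wren is not least since Isla < Wren; Juno is not least since Isla < Juno; Bram is not least since Juno < Bram; Nico is not least since Gita < Nico; Finn is not least since Bram < Finn; Gus is not least since Bram < Gus; Maya is not least since Juno < Maya; Tariq is not least since Maya < Tariq; Zane is not least since Maya < Zane; Dana is not least since Zane < Dana; Xin is not least since Finn < Xin.
Only Wes has nothing below it, so Wes is the lowest height.

Wes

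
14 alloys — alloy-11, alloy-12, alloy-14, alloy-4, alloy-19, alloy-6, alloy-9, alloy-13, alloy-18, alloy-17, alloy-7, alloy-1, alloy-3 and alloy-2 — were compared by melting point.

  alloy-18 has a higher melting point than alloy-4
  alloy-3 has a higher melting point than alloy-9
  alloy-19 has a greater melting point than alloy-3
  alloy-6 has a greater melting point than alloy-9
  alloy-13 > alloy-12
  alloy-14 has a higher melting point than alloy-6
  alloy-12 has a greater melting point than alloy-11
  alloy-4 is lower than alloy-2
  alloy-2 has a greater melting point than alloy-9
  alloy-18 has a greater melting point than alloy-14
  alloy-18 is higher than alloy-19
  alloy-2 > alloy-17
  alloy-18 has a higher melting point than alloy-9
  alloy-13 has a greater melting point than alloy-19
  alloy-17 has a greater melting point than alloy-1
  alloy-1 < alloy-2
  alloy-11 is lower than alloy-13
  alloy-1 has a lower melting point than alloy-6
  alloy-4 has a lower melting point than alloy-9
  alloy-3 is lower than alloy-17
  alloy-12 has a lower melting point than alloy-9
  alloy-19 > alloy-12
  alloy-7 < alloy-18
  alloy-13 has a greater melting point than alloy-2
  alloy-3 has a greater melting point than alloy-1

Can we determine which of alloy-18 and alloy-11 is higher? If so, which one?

alloy-18

Following the relations from alloy-11: alloy-11 < alloy-12 < alloy-9 < alloy-3 < alloy-19 < alloy-18.
So alloy-18 is higher.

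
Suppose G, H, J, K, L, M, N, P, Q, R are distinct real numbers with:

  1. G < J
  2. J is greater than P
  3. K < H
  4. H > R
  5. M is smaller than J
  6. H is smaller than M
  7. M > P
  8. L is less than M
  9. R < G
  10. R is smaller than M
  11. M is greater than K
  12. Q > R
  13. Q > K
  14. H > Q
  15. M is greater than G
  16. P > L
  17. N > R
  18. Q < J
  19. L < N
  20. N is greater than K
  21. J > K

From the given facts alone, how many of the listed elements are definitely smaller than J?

The elements the relations force below J are R, K, Q, H, G, L, P, M — no chain reaches any other.
That is 8.

8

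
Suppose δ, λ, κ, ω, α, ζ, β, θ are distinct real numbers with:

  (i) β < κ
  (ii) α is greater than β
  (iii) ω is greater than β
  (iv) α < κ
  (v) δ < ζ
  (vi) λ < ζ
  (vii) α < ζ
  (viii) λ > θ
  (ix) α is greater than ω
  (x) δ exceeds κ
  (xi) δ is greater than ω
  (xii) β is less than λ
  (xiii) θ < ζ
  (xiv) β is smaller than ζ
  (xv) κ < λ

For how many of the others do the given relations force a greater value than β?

6

The elements the relations force above β are ω, α, κ, δ, λ, ζ — no chain reaches any other.
That is 6.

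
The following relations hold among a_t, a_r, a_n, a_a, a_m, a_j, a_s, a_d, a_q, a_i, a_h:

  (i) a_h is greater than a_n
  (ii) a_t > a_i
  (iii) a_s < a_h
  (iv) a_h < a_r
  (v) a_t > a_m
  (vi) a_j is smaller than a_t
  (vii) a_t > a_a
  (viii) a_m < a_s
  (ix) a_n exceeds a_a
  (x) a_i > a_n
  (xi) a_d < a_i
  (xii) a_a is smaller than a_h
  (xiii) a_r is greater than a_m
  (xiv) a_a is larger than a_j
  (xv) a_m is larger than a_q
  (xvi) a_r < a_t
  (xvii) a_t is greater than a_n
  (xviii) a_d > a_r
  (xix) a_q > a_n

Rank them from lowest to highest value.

Each adjacent pair is fixed by a given relation: a_j < a_a; a_a < a_n; a_n < a_q; a_q < a_m; a_m < a_s; a_s < a_h; a_h < a_r; a_r < a_d; a_d < a_i; a_i < a_t. Chaining them end to end gives the full order.

a_j < a_a < a_n < a_q < a_m < a_s < a_h < a_r < a_d < a_i < a_t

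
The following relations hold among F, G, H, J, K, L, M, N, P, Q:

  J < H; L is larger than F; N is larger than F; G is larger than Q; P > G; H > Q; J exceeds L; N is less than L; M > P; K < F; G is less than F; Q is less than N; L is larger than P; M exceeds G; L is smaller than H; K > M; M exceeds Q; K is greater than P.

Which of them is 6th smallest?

Chaining the given pairs: Q < G < P < M < K < F < N < L < J < H.
The 6th smallest is F.

F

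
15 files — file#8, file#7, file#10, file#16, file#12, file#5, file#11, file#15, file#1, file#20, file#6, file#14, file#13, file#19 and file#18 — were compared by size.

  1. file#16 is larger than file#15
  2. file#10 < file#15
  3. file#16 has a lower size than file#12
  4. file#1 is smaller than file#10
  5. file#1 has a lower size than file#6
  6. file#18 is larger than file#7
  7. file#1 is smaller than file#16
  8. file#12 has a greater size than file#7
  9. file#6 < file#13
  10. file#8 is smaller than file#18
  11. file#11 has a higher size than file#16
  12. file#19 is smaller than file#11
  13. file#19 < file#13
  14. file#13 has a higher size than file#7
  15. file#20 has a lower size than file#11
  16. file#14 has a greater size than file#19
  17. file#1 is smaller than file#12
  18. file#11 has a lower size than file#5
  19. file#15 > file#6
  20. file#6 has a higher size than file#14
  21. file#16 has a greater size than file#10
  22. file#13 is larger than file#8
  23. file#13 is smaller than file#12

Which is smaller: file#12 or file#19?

Following the relations from file#19: file#19 < file#14 < file#6 < file#15 < file#16 < file#12.
So file#19 < file#12; file#19 is the smaller of the two.

file#19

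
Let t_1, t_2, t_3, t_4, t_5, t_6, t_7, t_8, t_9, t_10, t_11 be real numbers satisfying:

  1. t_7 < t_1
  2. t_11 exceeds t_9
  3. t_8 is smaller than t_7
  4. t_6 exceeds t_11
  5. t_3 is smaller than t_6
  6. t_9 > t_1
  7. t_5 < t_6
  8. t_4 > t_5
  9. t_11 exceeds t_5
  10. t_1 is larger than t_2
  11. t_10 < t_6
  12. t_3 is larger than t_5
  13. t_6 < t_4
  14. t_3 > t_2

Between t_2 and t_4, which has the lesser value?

t_2

Link the given pairs in sequence: t_2 < t_1; t_1 < t_9; t_9 < t_11; t_11 < t_6; t_6 < t_4.
Together: t_2 < t_1 < t_9 < t_11 < t_6 < t_4.
So t_2 < t_4; t_2 is the smaller of the two.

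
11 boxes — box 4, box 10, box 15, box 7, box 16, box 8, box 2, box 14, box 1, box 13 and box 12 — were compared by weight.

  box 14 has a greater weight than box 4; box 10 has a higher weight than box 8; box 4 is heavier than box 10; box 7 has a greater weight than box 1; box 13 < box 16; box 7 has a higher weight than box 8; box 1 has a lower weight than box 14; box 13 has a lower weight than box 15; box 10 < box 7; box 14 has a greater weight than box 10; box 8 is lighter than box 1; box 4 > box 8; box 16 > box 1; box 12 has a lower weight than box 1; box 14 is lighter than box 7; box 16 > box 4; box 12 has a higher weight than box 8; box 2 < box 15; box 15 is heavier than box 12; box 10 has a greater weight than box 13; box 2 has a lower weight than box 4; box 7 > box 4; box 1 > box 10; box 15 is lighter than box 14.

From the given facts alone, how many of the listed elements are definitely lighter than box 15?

From box 15 the given relations immediately reach box 13, box 2, box 12.
From those, box 8 — 4 in total.
No other element is forced below box 15 by the given relations, so the count is 4.

4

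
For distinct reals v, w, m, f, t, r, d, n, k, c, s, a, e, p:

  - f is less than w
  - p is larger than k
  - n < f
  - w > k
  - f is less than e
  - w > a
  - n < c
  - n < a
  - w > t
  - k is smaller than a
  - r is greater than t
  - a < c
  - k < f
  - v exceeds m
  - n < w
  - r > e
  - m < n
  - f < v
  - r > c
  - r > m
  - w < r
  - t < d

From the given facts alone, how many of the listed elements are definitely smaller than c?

From c the given relations immediately reach n, a.
From those, k, m — 4 in total.
Nothing else is reachable below c; 4 in all.

4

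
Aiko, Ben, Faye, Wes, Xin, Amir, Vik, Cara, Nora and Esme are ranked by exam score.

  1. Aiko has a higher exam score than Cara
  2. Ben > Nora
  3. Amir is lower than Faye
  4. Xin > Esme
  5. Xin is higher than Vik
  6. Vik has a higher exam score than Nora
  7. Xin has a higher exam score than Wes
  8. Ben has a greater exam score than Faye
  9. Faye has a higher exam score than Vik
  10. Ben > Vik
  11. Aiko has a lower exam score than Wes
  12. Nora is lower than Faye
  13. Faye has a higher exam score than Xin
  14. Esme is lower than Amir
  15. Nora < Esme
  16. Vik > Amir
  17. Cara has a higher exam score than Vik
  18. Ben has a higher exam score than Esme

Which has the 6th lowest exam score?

Aiko

Chaining the given pairs: Nora < Esme < Amir < Vik < Cara < Aiko < Wes < Xin < Faye < Ben.
The 6th smallest is Aiko.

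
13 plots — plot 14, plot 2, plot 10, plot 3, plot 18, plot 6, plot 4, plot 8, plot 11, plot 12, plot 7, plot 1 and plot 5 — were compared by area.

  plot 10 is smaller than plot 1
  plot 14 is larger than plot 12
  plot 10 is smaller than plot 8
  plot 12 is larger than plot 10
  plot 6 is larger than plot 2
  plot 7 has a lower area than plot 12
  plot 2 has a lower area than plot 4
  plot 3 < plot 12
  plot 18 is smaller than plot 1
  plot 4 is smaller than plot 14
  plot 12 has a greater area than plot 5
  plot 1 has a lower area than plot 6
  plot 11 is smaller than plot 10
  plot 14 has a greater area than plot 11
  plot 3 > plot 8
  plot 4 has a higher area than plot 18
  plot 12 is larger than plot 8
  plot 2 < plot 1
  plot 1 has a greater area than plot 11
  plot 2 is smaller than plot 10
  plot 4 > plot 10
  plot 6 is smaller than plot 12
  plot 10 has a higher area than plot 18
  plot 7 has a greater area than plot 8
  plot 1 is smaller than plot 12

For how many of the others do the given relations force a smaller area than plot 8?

Directly below plot 8: plot 10.
One step further: plot 18, plot 11, plot 2 (4 so far).
Nothing else is reachable below plot 8; 4 in all.

4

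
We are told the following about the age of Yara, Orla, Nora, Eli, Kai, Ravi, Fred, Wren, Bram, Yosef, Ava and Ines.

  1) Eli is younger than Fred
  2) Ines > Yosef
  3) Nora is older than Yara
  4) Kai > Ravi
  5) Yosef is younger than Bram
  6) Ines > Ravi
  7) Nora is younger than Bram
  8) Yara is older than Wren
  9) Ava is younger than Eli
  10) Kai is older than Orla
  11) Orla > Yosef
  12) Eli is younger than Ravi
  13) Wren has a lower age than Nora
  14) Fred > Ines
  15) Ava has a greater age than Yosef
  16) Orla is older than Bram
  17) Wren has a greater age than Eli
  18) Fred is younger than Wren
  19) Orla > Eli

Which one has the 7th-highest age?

Piecing the relations together gives one ordering: Yosef < Ava < Eli < Ravi < Ines < Fred < Wren < Yara < Nora < Bram < Orla < Kai.
The 7th largest is Fred.

Fred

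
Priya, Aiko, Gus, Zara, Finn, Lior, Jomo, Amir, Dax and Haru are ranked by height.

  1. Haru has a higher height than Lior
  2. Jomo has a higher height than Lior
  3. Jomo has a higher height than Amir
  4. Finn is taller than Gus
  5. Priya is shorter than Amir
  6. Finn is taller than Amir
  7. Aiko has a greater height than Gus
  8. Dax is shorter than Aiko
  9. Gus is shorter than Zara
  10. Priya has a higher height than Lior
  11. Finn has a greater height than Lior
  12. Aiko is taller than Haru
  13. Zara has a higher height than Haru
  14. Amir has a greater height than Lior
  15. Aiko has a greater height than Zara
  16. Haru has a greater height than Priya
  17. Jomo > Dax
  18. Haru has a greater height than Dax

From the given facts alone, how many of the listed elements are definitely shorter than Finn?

4

From Finn the given relations immediately reach Gus, Lior, Amir.
From those, Priya — 4 in total.
No other element is forced below Finn by the given relations, so the count is 4.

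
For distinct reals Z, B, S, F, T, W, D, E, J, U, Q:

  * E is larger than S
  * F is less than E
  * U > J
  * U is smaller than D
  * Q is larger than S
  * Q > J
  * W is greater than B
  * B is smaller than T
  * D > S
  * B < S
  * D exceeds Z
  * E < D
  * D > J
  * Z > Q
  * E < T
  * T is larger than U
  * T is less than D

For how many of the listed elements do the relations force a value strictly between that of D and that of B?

5

Chaining upward from B reaches: S, E, Q, W, Z, T.
Chaining downward from D reaches: J, F, S, E, Q, Z, U, T.
Strictly between B and D are those in both lists: S, E, Q, Z, T — 5 elements.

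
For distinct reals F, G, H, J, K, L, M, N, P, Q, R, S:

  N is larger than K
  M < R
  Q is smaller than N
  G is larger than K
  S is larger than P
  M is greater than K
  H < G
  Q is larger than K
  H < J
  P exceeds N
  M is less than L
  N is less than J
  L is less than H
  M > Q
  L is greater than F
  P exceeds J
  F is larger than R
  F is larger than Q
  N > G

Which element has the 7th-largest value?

L

The consecutive relations fix a unique order: K < Q < M < R < F < L < H < G < N < J < P < S.
Counting 7 from the largest end gives L.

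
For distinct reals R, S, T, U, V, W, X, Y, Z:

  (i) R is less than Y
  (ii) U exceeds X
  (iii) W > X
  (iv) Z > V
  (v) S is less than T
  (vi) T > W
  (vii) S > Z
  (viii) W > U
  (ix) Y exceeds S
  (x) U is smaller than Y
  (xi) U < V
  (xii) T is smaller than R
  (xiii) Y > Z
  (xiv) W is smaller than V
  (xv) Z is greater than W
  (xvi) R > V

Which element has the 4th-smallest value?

V

Chaining the given pairs: X < U < W < V < Z < S < T < R < Y.
The 4th smallest is V.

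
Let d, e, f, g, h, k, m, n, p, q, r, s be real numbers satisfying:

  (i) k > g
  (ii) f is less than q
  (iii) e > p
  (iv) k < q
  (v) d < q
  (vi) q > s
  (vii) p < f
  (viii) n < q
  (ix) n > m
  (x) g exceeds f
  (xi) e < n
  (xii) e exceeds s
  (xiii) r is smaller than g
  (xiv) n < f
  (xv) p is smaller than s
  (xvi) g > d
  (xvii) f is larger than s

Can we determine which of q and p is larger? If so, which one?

q

p < s and s < e give p < e.
With e < n: p < s < e < n.
With n < f: p < s < e < n < f.
With f < g: p < s < e < n < f < g.
Then g < k extends the chain to k.
Then k < q extends the chain to q.
So q is larger.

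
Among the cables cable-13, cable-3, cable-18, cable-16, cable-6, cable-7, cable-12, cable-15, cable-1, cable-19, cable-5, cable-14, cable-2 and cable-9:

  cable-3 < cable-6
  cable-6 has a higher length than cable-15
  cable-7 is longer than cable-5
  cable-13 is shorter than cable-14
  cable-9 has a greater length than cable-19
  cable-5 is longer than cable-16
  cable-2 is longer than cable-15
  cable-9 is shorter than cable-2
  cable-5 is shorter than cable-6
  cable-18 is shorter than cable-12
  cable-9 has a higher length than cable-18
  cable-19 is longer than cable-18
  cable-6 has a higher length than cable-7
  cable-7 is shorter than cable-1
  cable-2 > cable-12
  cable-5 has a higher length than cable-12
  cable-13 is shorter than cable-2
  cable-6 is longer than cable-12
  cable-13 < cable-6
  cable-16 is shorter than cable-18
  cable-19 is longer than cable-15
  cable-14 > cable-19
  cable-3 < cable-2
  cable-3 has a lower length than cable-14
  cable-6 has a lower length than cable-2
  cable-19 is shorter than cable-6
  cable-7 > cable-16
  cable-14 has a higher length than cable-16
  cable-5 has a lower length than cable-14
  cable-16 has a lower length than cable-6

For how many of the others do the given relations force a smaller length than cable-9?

4

The elements the relations force below cable-9 are cable-16, cable-18, cable-15, cable-19 — no chain reaches any other.
That is 4.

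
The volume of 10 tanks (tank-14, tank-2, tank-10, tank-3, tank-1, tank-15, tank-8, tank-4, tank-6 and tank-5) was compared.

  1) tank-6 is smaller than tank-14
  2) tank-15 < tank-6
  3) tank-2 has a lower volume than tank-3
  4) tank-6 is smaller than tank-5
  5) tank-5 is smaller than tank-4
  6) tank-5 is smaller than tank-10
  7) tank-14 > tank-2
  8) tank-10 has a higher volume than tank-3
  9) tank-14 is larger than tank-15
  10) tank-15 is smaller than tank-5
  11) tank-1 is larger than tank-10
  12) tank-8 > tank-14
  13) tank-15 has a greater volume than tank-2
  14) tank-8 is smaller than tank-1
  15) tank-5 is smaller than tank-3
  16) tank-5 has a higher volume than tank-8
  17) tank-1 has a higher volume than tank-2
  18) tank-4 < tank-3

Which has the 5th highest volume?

Piecing the relations together gives one ordering: tank-2 < tank-15 < tank-6 < tank-14 < tank-8 < tank-5 < tank-4 < tank-3 < tank-10 < tank-1.
The 5th largest is tank-5.

tank-5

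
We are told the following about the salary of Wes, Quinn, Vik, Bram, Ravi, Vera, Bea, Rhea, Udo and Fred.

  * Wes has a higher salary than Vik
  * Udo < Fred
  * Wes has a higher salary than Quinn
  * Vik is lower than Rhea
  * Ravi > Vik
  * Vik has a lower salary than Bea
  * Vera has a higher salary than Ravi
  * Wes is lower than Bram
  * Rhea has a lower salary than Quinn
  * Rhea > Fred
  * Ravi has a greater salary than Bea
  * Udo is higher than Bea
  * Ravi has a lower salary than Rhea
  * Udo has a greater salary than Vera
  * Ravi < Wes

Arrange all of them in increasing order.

Vik < Bea < Ravi < Vera < Udo < Fred < Rhea < Quinn < Wes < Bram

Each adjacent pair is fixed by a given relation: Vik < Bea; Bea < Ravi; Ravi < Vera; Vera < Udo; Udo < Fred; Fred < Rhea; Rhea < Quinn; Quinn < Wes; Wes < Bram. Chaining them end to end gives the full order.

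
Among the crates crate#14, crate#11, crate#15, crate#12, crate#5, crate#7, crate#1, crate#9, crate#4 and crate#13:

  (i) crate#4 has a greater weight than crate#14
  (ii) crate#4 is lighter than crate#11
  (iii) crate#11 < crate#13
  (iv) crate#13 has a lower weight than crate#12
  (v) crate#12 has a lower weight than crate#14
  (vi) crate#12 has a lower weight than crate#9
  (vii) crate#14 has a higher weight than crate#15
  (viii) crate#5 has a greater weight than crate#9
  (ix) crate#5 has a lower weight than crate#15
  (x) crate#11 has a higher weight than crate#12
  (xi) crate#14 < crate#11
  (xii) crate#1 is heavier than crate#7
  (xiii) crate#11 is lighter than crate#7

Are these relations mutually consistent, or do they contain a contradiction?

inconsistent

Chaining the given relations yields crate#13 < crate#12 < crate#9 < crate#5 < crate#15 < crate#14 < crate#4 < crate#11, so crate#13 < crate#11. But one relation states crate#11 < crate#13. These cannot both hold.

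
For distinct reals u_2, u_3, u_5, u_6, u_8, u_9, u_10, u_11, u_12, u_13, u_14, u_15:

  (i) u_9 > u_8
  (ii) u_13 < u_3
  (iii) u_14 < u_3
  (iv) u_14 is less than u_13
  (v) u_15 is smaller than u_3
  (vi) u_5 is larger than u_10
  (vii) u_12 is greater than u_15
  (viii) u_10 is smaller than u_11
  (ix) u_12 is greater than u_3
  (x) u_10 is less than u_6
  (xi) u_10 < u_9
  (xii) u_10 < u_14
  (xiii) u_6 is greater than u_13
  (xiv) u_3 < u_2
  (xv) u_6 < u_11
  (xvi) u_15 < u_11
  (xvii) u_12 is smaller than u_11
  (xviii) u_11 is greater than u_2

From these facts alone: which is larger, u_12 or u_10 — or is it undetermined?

The relevant relations are u_10 < u_14; u_14 < u_13; u_13 < u_3; u_3 < u_12.
Together: u_10 < u_14 < u_13 < u_3 < u_12.
So u_12 is larger.

u_12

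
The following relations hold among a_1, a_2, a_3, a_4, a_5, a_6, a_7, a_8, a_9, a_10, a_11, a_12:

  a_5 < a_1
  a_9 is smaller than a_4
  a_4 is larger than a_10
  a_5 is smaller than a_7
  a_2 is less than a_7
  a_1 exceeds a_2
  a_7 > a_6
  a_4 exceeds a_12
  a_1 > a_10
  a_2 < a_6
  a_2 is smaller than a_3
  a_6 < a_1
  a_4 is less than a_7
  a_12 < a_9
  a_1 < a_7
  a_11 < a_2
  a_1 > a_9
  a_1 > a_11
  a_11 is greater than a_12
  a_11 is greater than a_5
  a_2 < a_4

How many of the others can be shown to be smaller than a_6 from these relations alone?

4

The elements the relations force below a_6 are a_5, a_12, a_11, a_2 — no chain reaches any other.
That is 4.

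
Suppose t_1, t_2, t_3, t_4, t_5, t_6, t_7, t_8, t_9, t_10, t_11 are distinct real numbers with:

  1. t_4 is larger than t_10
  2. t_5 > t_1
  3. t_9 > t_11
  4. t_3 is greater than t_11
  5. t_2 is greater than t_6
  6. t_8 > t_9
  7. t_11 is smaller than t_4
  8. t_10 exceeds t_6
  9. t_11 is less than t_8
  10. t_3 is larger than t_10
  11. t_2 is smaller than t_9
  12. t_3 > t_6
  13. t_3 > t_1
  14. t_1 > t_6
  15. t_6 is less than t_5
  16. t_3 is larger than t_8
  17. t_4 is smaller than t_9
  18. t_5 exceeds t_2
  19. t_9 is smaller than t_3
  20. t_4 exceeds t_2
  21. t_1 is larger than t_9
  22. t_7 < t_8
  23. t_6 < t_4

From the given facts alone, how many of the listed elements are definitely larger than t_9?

4

The elements the relations force above t_9 are t_1, t_8, t_3, t_5 — no chain reaches any other.
That is 4.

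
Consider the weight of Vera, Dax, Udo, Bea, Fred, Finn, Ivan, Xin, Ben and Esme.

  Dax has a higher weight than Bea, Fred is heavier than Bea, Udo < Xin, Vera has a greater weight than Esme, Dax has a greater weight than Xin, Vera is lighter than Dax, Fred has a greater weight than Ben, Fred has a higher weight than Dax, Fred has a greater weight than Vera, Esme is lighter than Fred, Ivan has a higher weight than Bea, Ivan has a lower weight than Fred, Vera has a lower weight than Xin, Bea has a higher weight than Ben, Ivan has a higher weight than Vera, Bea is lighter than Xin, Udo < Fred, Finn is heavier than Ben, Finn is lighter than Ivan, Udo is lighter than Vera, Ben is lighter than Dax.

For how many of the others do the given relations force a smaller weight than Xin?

5

From Xin the given relations immediately reach Bea, Udo, Vera.
From those, Ben, Esme — 5 in total.
Nothing else is reachable below Xin; 5 in all.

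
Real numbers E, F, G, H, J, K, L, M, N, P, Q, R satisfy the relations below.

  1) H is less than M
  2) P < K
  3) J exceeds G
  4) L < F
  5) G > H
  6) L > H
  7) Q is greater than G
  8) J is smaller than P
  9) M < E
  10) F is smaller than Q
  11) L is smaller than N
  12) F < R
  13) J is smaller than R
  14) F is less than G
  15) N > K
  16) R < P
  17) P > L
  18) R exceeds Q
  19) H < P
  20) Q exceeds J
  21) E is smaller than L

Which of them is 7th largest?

Chaining the given pairs: H < M < E < L < F < G < J < Q < R < P < K < N.
The 7th largest is G.

G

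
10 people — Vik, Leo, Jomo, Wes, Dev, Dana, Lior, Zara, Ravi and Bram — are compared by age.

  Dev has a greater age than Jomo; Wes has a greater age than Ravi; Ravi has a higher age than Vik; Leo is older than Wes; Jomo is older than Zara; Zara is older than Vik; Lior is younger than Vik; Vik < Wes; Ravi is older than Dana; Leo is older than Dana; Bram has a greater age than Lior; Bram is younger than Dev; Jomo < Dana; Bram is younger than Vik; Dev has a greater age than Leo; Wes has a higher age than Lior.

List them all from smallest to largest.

Lior < Bram < Vik < Zara < Jomo < Dana < Ravi < Wes < Leo < Dev

Nothing is placed below Lior, so it is least; from there Lior < Bram; Bram < Vik; Vik < Zara; Zara < Jomo; Jomo < Dana; Dana < Ravi; Ravi < Wes; Wes < Leo; Leo < Dev, each given directly.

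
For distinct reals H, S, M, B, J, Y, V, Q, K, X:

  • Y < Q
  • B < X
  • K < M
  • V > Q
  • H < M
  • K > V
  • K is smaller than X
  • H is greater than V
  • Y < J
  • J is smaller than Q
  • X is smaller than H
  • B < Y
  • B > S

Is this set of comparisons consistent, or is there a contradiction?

consistent

Every relation is compatible with S < B < Y < J < Q < V < K < X < H < M; the set is consistent.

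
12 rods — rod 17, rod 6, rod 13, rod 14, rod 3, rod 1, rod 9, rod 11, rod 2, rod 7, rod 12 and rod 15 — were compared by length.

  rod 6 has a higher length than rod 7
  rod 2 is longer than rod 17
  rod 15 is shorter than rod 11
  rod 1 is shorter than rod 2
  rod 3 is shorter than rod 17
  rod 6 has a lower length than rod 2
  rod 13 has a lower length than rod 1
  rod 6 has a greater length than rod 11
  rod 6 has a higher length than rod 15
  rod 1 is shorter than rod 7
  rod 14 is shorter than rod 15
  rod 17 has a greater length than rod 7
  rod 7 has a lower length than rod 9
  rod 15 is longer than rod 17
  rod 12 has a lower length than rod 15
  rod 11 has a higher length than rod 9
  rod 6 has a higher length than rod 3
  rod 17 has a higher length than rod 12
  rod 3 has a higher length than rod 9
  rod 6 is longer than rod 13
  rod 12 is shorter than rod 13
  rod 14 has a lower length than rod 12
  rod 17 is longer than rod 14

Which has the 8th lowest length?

rod 17

Chaining the given pairs: rod 14 < rod 12 < rod 13 < rod 1 < rod 7 < rod 9 < rod 3 < rod 17 < rod 15 < rod 11 < rod 6 < rod 2.
Counting 8 from the smallest end gives rod 17.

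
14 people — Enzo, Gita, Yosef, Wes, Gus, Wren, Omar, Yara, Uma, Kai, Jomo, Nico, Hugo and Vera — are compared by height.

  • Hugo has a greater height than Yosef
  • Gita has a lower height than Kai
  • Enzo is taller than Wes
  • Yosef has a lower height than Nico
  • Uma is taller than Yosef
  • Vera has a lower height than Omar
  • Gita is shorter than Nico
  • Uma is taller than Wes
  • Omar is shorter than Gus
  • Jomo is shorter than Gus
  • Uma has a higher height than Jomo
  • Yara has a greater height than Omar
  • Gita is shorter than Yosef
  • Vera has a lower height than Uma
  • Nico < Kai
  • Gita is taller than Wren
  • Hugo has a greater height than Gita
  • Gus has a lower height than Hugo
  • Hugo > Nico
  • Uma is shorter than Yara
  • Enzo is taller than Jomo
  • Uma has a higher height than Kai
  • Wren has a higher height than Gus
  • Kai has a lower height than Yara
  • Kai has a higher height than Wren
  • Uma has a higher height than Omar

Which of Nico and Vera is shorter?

Vera < Omar < Gus < Wren < Gita < Yosef < Nico, by transitivity through Omar, Gus, Wren, Gita, Yosef.
So Vera < Nico; Vera is the shorter of the two.

Vera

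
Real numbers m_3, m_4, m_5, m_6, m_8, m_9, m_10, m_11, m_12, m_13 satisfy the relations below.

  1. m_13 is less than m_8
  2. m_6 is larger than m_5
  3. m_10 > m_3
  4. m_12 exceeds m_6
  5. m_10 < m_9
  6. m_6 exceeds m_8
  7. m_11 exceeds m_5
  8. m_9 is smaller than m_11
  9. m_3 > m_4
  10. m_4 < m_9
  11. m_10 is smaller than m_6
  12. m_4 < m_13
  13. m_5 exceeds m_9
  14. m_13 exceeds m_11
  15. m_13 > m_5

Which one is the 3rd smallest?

The consecutive relations fix a unique order: m_4 < m_3 < m_10 < m_9 < m_5 < m_11 < m_13 < m_8 < m_6 < m_12.
Counting 3 from the smallest end gives m_10.

m_10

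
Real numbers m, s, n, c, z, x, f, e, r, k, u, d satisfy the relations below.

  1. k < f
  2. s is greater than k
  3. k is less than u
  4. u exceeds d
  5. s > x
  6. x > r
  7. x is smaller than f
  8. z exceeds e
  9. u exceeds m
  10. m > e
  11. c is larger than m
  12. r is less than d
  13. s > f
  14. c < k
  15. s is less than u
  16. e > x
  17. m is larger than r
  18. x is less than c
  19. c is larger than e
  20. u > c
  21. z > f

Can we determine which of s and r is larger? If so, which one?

s

r < x and x < e give r < e.
Then e < m extends the chain to m.
Then m < c extends the chain to c.
With c < k: r < x < e < m < c < k.
Then k < f extends the chain to f.
With f < s: r < x < e < m < c < k < f < s.
So s is larger.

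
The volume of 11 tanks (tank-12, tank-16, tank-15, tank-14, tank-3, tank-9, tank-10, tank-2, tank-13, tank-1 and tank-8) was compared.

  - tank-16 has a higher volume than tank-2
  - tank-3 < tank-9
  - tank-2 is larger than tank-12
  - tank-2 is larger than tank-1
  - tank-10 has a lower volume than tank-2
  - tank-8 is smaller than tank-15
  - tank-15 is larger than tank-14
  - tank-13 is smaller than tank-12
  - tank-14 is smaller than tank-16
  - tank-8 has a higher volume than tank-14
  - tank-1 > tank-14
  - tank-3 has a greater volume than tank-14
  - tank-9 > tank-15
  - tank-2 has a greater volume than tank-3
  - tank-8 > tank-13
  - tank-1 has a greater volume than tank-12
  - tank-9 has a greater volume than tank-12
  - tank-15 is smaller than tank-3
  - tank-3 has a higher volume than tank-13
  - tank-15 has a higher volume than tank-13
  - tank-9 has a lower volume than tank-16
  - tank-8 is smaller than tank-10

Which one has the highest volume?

tank-16

tank-14 is not greatest since tank-14 < tank-1; tank-13 is not greatest since tank-13 < tank-3; tank-12 is not greatest since tank-12 < tank-1; tank-8 is not greatest since tank-8 < tank-15; tank-15 is not greatest since tank-15 < tank-9; tank-1 is not greatest since tank-1 < tank-2; tank-3 is not greatest since tank-3 < tank-2; tank-10 is not greatest since tank-10 < tank-2; tank-2 is not greatest since tank-2 < tank-16; tank-9 is not greatest since tank-9 < tank-16.
Only tank-16 has nothing above it, so tank-16 is the highest volume.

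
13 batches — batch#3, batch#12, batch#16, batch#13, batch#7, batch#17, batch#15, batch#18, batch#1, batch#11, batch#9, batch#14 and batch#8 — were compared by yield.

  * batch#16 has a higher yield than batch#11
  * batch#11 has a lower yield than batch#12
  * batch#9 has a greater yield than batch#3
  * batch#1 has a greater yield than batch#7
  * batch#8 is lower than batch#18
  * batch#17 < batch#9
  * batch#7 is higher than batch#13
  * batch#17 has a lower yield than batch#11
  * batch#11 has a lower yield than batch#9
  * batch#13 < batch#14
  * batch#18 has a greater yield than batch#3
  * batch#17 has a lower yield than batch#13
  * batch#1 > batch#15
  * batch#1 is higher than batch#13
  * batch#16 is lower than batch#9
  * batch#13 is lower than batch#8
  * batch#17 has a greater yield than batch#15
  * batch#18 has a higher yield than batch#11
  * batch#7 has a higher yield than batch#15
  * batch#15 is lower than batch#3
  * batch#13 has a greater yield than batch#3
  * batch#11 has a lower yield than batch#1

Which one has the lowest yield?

batch#3 is not least since batch#15 < batch#3; batch#17 is not least since batch#15 < batch#17; batch#13 is not least since batch#3 < batch#13; batch#11 is not least since batch#17 < batch#11; batch#16 is not least since batch#11 < batch#16; batch#8 is not least since batch#13 < batch#8; batch#9 is not least since batch#16 < batch#9; batch#12 is not least since batch#11 < batch#12; batch#14 is not least since batch#13 < batch#14; batch#7 is not least since batch#13 < batch#7; batch#18 is not least since batch#8 < batch#18; batch#1 is not least since batch#11 < batch#1.
Only batch#15 has nothing below it, so batch#15 is the lowest yield.

batch#15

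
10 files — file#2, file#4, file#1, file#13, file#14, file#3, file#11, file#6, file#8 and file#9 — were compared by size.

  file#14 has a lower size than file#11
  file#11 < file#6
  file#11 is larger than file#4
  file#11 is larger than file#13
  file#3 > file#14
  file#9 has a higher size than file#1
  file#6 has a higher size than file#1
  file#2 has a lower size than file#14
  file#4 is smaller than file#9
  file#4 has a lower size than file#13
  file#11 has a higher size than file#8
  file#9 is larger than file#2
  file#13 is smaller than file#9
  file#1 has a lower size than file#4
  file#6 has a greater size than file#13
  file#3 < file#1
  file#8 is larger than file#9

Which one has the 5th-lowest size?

file#4

Chaining the given pairs: file#2 < file#14 < file#3 < file#1 < file#4 < file#13 < file#9 < file#8 < file#11 < file#6.
Counting 5 from the smallest end gives file#4.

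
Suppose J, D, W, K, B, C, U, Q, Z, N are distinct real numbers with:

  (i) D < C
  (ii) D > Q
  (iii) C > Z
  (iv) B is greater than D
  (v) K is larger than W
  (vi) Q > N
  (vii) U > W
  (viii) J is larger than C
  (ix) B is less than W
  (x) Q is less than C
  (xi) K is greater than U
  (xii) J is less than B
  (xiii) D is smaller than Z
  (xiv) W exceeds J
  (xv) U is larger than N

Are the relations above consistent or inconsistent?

Every relation is compatible with N < Q < D < Z < C < J < B < W < U < K; the set is consistent.

consistent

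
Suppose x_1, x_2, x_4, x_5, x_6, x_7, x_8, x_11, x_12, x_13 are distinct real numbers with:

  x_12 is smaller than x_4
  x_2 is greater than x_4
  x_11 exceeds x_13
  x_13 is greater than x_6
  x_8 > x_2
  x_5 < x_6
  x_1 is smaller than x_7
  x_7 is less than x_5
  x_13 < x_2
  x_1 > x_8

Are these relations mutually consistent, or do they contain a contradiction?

We have x_13 < x_2 stated directly, yet also x_2 < x_8 < x_1 < x_7 < x_5 < x_6 < x_13 by chaining the others — so x_2 < x_13. Contradiction.

inconsistent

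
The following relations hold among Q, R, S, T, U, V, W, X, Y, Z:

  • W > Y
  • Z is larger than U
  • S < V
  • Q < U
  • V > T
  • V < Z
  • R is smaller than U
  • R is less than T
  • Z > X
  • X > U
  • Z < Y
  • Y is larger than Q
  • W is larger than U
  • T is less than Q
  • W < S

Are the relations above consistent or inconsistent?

Chaining the given relations yields Z < Y < W < S < V, so Z < V. But one relation states V < Z. These cannot both hold.

inconsistent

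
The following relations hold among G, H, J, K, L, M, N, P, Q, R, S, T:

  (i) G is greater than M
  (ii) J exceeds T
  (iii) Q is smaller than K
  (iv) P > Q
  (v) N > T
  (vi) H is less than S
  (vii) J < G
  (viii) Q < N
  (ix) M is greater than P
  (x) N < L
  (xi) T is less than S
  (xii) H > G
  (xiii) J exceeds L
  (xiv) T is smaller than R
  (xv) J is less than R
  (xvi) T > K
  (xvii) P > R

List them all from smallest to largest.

Q < K < T < N < L < J < R < P < M < G < H < S

The consecutive links are each given: Q < K; K < T; T < N; N < L; L < J; J < R; R < P; P < M; M < G; G < H; H < S.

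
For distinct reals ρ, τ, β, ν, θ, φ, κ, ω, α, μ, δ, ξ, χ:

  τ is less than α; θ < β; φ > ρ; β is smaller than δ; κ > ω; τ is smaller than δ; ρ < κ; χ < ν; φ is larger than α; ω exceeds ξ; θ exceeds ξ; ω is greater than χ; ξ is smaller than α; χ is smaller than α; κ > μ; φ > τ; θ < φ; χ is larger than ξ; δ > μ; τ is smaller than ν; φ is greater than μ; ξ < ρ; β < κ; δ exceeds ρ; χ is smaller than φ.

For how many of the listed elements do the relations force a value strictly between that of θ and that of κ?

The relations place θ below κ. An element lies strictly between them when it is forced above θ and also forced below κ.
Above θ: {β, δ, φ}. Below κ: {μ, ξ, χ, β, ω, ρ}.
Intersection: {β} — 1.

1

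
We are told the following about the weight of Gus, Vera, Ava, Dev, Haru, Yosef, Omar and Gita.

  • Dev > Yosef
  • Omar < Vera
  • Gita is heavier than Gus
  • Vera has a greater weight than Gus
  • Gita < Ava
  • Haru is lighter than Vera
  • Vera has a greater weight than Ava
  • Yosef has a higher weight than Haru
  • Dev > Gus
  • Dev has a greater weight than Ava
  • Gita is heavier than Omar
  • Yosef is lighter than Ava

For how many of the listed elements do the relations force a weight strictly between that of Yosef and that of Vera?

1

The relations place Yosef below Vera. An element lies strictly between them when it is forced above Yosef and also forced below Vera.
Above Yosef: {Ava, Dev}. Below Vera: {Gus, Haru, Omar, Gita, Ava}.
Intersection: {Ava} — 1.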